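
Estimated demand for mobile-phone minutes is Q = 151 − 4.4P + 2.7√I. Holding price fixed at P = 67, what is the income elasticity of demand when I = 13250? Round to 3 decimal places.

0.931

At P = 67, I = 13250: Q = 166.993.
Holding P constant, ∂Q/∂I = 2.7/(2√I) = 0.0117281.
η_I = (∂Q/∂I)·(I/Q) = 0.0117281 × (13250/166.993) = 0.931.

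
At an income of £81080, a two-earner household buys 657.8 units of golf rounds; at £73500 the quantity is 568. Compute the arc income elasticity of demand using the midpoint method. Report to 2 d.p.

1.49

ΔQ = 568 − 657.8 = -89.8; midpoint Q̄ = (657.8 + 568)/2 = 612.9.
ΔI = 73500 − 81080 = -7580; midpoint Ī = (81080 + 73500)/2 = 77290.
η = (ΔQ/Q̄) ÷ (ΔI/Ī) = (-89.8/612.9) ÷ (-7580/77290) = 1.49.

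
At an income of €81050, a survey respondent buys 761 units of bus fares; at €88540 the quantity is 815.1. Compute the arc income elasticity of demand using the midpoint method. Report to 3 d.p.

0.777

ΔQ = 815.1 − 761 = 54.1; midpoint Q̄ = (761 + 815.1)/2 = 788.05.
ΔI = 88540 − 81050 = 7490; midpoint Ī = (81050 + 88540)/2 = 84795.
η = (ΔQ/Q̄) ÷ (ΔI/Ī) = (54.1/788.05) ÷ (7490/84795) = 0.777.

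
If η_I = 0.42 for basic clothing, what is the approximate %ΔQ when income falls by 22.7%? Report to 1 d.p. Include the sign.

%ΔQ ≈ η × %ΔI = 0.42 × (-22.7%) = -9.5%.

-9.5%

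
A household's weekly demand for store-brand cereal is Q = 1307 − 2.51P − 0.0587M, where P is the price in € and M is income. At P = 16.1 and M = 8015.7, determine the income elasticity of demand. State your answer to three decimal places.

-0.591

At P = 16.1, M = 8015.7: Q = 796.067.
Holding P constant, ∂Q/∂M = −0.0587.
η_M = (∂Q/∂M)·(M/Q) = -0.0587 × (8015.7/796.067) = -0.591.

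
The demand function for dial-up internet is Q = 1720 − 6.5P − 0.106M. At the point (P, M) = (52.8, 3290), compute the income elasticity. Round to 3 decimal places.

-0.339

At P = 52.8, M = 3290: Q = 1028.060.
Holding P constant, ∂Q/∂M = −0.106.
η_M = (∂Q/∂M)·(M/Q) = -0.106 × (3290/1028.060) = -0.339.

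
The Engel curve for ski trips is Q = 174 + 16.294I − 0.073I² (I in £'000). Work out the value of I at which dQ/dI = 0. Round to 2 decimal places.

111.60

dQ/dI = 16.294 − 0.146I.
The good is inferior where dQ/dI < 0. Setting dQ/dI = 0 gives I = 16.294 / 0.146 = 111.60.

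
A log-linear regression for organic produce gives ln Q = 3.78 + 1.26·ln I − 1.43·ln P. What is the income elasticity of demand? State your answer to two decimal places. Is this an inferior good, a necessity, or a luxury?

1.26 (luxury)

In a log-linear demand, the coefficient on ln I is the income elasticity.
So η = 1.26.
η > 1 ⇒ luxury.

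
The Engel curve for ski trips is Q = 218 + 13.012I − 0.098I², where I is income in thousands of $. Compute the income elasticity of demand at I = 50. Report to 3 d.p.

0.258

At I = 50: Q = 623.6000.
dQ/dI = 13.012 − 0.196I = 3.21200.
η = (dQ/dI)·(I/Q) = 3.21200 × (50/623.6000) = 0.258.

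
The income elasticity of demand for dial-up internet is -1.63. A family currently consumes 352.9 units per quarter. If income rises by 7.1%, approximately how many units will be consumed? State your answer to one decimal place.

312.1

%ΔQ ≈ η × %ΔI = -1.63 × 7.1% = -11.573%.
New Q ≈ 352.9 × (1 − 0.11573) = 312.1.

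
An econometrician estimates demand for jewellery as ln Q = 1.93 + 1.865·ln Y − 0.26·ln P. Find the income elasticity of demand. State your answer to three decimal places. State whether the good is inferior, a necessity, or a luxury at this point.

In a log-linear demand, the coefficient on ln Y is the income elasticity.
So η = 1.865.
η > 1 ⇒ luxury.

1.865 (luxury)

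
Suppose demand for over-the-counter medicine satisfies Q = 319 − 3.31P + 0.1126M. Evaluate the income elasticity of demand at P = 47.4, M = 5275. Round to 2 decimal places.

At P = 47.4, M = 5275: Q = 756.071.
Holding P constant, ∂Q/∂M = 0.1126.
η_M = (∂Q/∂M)·(M/Q) = 0.1126 × (5275/756.071) = 0.79.

0.79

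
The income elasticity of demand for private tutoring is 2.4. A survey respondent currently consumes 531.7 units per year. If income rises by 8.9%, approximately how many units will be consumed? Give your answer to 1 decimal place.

%ΔQ ≈ η × %ΔI = 2.4 × 8.9% = 21.36%.
New Q ≈ 531.7 × (1 + 0.2136) = 645.3.

645.3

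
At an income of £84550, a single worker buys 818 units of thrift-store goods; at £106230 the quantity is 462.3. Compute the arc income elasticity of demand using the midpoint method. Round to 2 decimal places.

-2.44

ΔQ = 462.3 − 818 = -355.7; midpoint Q̄ = (818 + 462.3)/2 = 640.15.
ΔI = 106230 − 84550 = 21680; midpoint Ī = (84550 + 106230)/2 = 95390.
η = (ΔQ/Q̄) ÷ (ΔI/Ī) = (-355.7/640.15) ÷ (21680/95390) = -2.44.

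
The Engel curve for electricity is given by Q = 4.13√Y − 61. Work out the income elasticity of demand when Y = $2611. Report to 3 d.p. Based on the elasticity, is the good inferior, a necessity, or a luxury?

0.703 (necessity)

At Y = 2611: Q = 150.035.
dQ/dY = 4.13/(2√Y) = 0.0404126 at this income.
η = (dQ/dY)·(Y/Q) = 0.0404126 × (2611/150.035) = 0.703.
Since 0 < η < 1, the good is a necessity.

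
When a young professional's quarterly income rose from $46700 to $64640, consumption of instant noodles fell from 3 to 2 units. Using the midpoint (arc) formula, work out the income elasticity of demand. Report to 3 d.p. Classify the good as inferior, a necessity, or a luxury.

ΔQ = 2 − 3 = -1; midpoint Q̄ = (3 + 2)/2 = 2.5.
ΔI = 64640 − 46700 = 17940; midpoint Ī = (46700 + 64640)/2 = 55670.
η = (ΔQ/Q̄) ÷ (ΔI/Ī) = (-1/2.5) ÷ (17940/55670) = -1.241.
η < 0 ⇒ inferior good.

-1.241 (inferior good)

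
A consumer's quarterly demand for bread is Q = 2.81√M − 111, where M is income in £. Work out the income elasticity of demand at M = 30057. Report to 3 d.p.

0.648

At M = 30057: Q = 376.168.
dQ/dM = 2.81/(2√M) = 0.00810408 at this income.
η = (dQ/dM)·(M/Q) = 0.00810408 × (30057/376.168) = 0.648.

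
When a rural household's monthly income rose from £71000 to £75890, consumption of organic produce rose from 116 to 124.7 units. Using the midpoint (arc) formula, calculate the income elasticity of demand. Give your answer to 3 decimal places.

1.086

ΔQ = 124.7 − 116 = 8.7; midpoint Q̄ = (116 + 124.7)/2 = 120.35.
ΔI = 75890 − 71000 = 4890; midpoint Ī = (71000 + 75890)/2 = 73445.
η = (ΔQ/Q̄) ÷ (ΔI/Ī) = (8.7/120.35) ÷ (4890/73445) = 1.086.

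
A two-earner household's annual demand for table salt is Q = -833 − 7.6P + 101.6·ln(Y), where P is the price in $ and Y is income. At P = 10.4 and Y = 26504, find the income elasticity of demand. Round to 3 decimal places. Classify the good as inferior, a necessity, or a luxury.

At P = 10.4, Y = 26504: Q = 122.761.
Holding P constant, ∂Q/∂Y = 101.6/Y = 0.00383338.
η_Y = (∂Q/∂Y)·(Y/Q) = 0.00383338 × (26504/122.761) = 0.828.
Since 0 < η < 1, this is a necessity.

0.828 (necessity)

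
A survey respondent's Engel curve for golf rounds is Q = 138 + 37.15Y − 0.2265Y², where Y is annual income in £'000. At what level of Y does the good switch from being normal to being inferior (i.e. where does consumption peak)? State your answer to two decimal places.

dQ/dY = 37.15 − 0.453Y.
The good is inferior where dQ/dY < 0. Setting dQ/dY = 0 gives Y = 37.15 / 0.453 = 82.01.

82.01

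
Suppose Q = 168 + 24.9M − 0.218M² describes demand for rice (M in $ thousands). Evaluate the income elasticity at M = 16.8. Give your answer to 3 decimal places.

0.563

At M = 16.8: Q = 524.7917.
dQ/dM = 24.9 − 0.436M = 17.57520.
η = (dQ/dM)·(M/Q) = 17.57520 × (16.8/524.7917) = 0.563.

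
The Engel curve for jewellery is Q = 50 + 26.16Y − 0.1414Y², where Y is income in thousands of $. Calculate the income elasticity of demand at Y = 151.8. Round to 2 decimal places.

-3.34

At Y = 151.8: Q = 762.7739.
dQ/dY = 26.16 − 0.2828Y = -16.76904.
η = (dQ/dY)·(Y/Q) = -16.76904 × (151.8/762.7739) = -3.34.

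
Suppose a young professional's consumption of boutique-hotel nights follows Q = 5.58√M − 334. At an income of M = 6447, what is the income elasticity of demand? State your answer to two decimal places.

1.96

At M = 6447: Q = 114.036.
dQ/dM = 5.58/(2√M) = 0.0347476 at this income.
η = (dQ/dM)·(M/Q) = 0.0347476 × (6447/114.036) = 1.96.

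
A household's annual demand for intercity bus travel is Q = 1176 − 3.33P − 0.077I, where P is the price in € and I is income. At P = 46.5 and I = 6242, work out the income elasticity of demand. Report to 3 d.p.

-0.889

At P = 46.5, I = 6242: Q = 540.521.
Holding P constant, ∂Q/∂I = −0.077.
η_I = (∂Q/∂I)·(I/Q) = -0.077 × (6242/540.521) = -0.889.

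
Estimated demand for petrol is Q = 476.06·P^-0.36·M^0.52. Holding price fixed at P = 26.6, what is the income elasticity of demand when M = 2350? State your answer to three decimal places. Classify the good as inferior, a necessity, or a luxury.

For a multiplicative demand Q = A·P^α·M^β, the income elasticity is β everywhere.
Here β = 0.52, so η = 0.520.
Since 0 < η < 1, this is a necessity.

0.520 (necessity)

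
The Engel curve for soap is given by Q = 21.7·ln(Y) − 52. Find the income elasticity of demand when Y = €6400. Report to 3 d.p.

0.157

At Y = 6400: Q = 138.180.
dQ/dY = 21.7/Y = 0.00339062 at this income.
η = (dQ/dY)·(Y/Q) = 0.00339062 × (6400/138.180) = 0.157.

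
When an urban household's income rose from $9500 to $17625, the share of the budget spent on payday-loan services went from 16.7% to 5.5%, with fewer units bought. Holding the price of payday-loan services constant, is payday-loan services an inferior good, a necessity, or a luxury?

inferior good

Quantity demanded falls as income rises, so η < 0.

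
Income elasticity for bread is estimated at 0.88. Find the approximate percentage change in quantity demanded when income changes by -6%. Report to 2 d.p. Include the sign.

%ΔQ ≈ η × %ΔI = 0.88 × (-6%) = -5.28%.

-5.28%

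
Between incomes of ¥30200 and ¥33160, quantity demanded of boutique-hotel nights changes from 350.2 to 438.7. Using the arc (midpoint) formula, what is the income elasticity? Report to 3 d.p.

2.401

ΔQ = 438.7 − 350.2 = 88.5; midpoint Q̄ = (350.2 + 438.7)/2 = 394.45.
ΔI = 33160 − 30200 = 2960; midpoint Ī = (30200 + 33160)/2 = 31680.
η = (ΔQ/Q̄) ÷ (ΔI/Ī) = (88.5/394.45) ÷ (2960/31680) = 2.401.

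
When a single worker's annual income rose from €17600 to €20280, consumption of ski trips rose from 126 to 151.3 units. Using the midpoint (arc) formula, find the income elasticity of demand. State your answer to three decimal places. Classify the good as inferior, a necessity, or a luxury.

ΔQ = 151.3 − 126 = 25.3; midpoint Q̄ = (126 + 151.3)/2 = 138.65.
ΔI = 20280 − 17600 = 2680; midpoint Ī = (17600 + 20280)/2 = 18940.
η = (ΔQ/Q̄) ÷ (ΔI/Ī) = (25.3/138.65) ÷ (2680/18940) = 1.290.
η > 1 ⇒ luxury.

1.290 (luxury)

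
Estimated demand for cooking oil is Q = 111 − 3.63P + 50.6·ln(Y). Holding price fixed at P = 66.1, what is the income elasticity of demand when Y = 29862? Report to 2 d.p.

At P = 66.1, Y = 29862: Q = 392.457.
Holding P constant, ∂Q/∂Y = 50.6/Y = 0.00169446.
η_Y = (∂Q/∂Y)·(Y/Q) = 0.00169446 × (29862/392.457) = 0.13.

0.13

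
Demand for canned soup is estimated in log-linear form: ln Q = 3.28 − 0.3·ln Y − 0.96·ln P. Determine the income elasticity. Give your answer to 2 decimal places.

In a log-linear demand, the coefficient on ln Y is the income elasticity.
So η = -0.30.

-0.30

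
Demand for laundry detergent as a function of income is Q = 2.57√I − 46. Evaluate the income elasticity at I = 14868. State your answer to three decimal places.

At I = 14868: Q = 267.371.
dQ/dI = 2.57/(2√I) = 0.0105385 at this income.
η = (dQ/dI)·(I/Q) = 0.0105385 × (14868/267.371) = 0.586.

0.586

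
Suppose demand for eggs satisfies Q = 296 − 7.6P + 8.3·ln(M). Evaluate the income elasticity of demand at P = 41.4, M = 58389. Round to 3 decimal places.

0.115

At P = 41.4, M = 58389: Q = 72.452.
Holding P constant, ∂Q/∂M = 8.3/M = 0.00014215.
η_M = (∂Q/∂M)·(M/Q) = 0.00014215 × (58389/72.452) = 0.115.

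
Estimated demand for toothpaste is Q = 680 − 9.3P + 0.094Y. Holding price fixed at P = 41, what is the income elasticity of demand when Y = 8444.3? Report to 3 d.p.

At P = 41, Y = 8444.3: Q = 1092.464.
Holding P constant, ∂Q/∂Y = 0.094.
η_Y = (∂Q/∂Y)·(Y/Q) = 0.094 × (8444.3/1092.464) = 0.727.

0.727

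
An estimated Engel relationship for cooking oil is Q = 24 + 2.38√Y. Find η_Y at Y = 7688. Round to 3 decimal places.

At Y = 7688: Q = 232.681.
dQ/dY = 2.38/(2√Y) = 0.0135719 at this income.
η = (dQ/dY)·(Y/Q) = 0.0135719 × (7688/232.681) = 0.448.

0.448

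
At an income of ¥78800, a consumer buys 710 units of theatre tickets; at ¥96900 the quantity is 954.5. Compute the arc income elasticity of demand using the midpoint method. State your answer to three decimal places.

1.426

ΔQ = 954.5 − 710 = 244.5; midpoint Q̄ = (710 + 954.5)/2 = 832.25.
ΔI = 96900 − 78800 = 18100; midpoint Ī = (78800 + 96900)/2 = 87850.
η = (ΔQ/Q̄) ÷ (ΔI/Ī) = (244.5/832.25) ÷ (18100/87850) = 1.426.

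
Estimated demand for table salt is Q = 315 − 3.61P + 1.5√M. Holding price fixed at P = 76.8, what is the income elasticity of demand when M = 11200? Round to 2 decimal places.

0.40

At P = 76.8, M = 11200: Q = 196.497.
Holding P constant, ∂Q/∂M = 1.5/(2√M) = 0.00708683.
η_M = (∂Q/∂M)·(M/Q) = 0.00708683 × (11200/196.497) = 0.40.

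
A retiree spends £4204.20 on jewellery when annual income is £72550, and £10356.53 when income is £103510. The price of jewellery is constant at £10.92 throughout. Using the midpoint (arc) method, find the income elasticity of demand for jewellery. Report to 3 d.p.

2.403

With a constant price, Q₁ = 4204.20/10.92 = 385.000 and Q₂ = 10356.53/10.92 = 948.400 (equivalently, work directly with expenditure since P cancels).
Midpoint %ΔQ = (10356.53 − 4204.20)/7280.37 = 0.84506; midpoint %ΔI = (103510 − 72550)/88030 = 0.35170.
η = 0.84506 / 0.35170 = 2.403.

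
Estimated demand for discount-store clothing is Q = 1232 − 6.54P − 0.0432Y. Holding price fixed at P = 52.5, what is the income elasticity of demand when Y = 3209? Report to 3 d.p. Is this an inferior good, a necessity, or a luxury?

At P = 52.5, Y = 3209: Q = 750.021.
Holding P constant, ∂Q/∂Y = −0.0432.
η_Y = (∂Q/∂Y)·(Y/Q) = -0.0432 × (3209/750.021) = -0.185.
Since η < 0, this is an inferior good.

-0.185 (inferior good)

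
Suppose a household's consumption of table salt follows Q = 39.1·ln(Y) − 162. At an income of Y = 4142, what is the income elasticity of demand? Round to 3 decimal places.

At Y = 4142: Q = 163.661.
dQ/dY = 39.1/Y = 0.00943988 at this income.
η = (dQ/dY)·(Y/Q) = 0.00943988 × (4142/163.661) = 0.239.

0.239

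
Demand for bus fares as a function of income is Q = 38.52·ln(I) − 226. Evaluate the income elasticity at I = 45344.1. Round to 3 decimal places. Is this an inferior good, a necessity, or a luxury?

0.206 (necessity)

At I = 45344.1: Q = 187.013.
dQ/dI = 38.52/I = 0.000849504 at this income.
η = (dQ/dI)·(I/Q) = 0.000849504 × (45344.1/187.013) = 0.206.
Since 0 < η < 1, the good is a necessity.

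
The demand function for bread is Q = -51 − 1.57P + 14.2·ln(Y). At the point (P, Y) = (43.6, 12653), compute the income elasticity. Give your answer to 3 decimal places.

0.968

At P = 43.6, Y = 12653: Q = 14.676.
Holding P constant, ∂Q/∂Y = 14.2/Y = 0.00112226.
η_Y = (∂Q/∂Y)·(Y/Q) = 0.00112226 × (12653/14.676) = 0.968.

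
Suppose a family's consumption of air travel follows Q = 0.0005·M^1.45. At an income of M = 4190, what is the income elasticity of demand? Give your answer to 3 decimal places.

1.450

For Q = A·M^β the income elasticity is constant and equal to β.
Here β = 1.45, so η = 1.450.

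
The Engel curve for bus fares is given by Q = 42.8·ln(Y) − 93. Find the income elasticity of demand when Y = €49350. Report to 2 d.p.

At Y = 49350: Q = 369.526.
dQ/dY = 42.8/Y = 0.000867275 at this income.
η = (dQ/dY)·(Y/Q) = 0.000867275 × (49350/369.526) = 0.12.

0.12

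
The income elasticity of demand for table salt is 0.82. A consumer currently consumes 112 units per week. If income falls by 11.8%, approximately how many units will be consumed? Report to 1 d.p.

101.2

%ΔQ ≈ η × %ΔI = 0.82 × (-11.8%) = -9.676%.
New Q ≈ 112 × (1 − 0.09676) = 101.2.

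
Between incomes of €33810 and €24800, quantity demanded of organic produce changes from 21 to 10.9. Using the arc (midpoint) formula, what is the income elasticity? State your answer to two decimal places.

2.06

ΔQ = 10.9 − 21 = -10.1; midpoint Q̄ = (21 + 10.9)/2 = 15.95.
ΔI = 24800 − 33810 = -9010; midpoint Ī = (33810 + 24800)/2 = 29305.
η = (ΔQ/Q̄) ÷ (ΔI/Ī) = (-10.1/15.95) ÷ (-9010/29305) = 2.06.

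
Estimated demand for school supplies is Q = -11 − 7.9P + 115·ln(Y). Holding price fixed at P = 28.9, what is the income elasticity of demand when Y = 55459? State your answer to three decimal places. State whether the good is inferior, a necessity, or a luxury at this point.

At P = 28.9, Y = 55459: Q = 1016.881.
Holding P constant, ∂Q/∂Y = 115/Y = 0.0020736.
η_Y = (∂Q/∂Y)·(Y/Q) = 0.0020736 × (55459/1016.881) = 0.113.
Since 0 < η < 1, this is a necessity.

0.113 (necessity)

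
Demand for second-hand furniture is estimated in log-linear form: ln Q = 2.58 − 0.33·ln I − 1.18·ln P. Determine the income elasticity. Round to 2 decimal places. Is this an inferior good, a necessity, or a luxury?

In a log-linear demand, the coefficient on ln I is the income elasticity.
So η = -0.33.
η < 0 ⇒ inferior good.

-0.33 (inferior good)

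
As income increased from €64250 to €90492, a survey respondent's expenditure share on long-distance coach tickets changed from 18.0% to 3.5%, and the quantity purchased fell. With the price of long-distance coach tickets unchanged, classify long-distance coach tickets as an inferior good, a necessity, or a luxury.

Quantity demanded falls as income rises, so η < 0.

inferior good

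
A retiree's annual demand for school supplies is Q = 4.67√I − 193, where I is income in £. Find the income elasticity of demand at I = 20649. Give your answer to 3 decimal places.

At I = 20649: Q = 478.068.
dQ/dI = 4.67/(2√I) = 0.0162494 at this income.
η = (dQ/dI)·(I/Q) = 0.0162494 × (20649/478.068) = 0.702.

0.702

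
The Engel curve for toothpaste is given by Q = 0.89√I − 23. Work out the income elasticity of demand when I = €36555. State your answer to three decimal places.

0.578

At I = 36555: Q = 147.162.
dQ/dI = 0.89/(2√I) = 0.00232748 at this income.
η = (dQ/dI)·(I/Q) = 0.00232748 × (36555/147.162) = 0.578.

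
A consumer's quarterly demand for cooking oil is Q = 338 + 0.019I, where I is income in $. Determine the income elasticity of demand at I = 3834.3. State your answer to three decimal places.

At I = 3834.3: Q = 410.852.
dQ/dI = 0.019.
η = (dQ/dI)·(I/Q) = 0.019 × (3834.3/410.852) = 0.177.

0.177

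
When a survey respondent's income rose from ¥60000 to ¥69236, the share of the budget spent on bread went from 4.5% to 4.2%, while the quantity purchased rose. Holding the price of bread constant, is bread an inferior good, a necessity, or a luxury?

Quantity rises but the budget share falls as income rises, so 0 < η < 1.

necessity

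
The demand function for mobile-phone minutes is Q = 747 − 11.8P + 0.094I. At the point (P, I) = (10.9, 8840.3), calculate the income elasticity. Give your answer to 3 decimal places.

0.573

At P = 10.9, I = 8840.3: Q = 1449.368.
Holding P constant, ∂Q/∂I = 0.094.
η_I = (∂Q/∂I)·(I/Q) = 0.094 × (8840.3/1449.368) = 0.573.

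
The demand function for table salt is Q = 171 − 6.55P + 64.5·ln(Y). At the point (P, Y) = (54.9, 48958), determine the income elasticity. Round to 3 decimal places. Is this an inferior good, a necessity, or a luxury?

At P = 54.9, Y = 48958: Q = 507.922.
Holding P constant, ∂Q/∂Y = 64.5/Y = 0.00131746.
η_Y = (∂Q/∂Y)·(Y/Q) = 0.00131746 × (48958/507.922) = 0.127.
Since 0 < η < 1, this is a necessity.

0.127 (necessity)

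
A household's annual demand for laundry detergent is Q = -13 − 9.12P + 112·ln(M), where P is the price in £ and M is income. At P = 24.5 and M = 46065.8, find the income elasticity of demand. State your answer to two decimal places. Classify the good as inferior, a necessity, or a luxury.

At P = 24.5, M = 46065.8: Q = 966.197.
Holding P constant, ∂Q/∂M = 112/M = 0.0024313.
η_M = (∂Q/∂M)·(M/Q) = 0.0024313 × (46065.8/966.197) = 0.12.
Since 0 < η < 1, this is a necessity.

0.12 (necessity)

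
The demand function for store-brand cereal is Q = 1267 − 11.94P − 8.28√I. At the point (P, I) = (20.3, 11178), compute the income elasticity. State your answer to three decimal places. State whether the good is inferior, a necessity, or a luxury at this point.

At P = 20.3, I = 11178: Q = 149.206.
Holding P constant, ∂Q/∂I = -8.28/(2√I) = -0.0391578.
η_I = (∂Q/∂I)·(I/Q) = -0.0391578 × (11178/149.206) = -2.934.
Since η < 0, this is an inferior good.

-2.934 (inferior good)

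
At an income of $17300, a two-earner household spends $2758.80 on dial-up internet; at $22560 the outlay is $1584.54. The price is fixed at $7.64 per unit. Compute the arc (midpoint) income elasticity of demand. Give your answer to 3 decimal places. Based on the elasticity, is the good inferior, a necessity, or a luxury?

-2.049 (inferior good)

With a constant price, Q₁ = 2758.80/7.64 = 361.099 and Q₂ = 1584.54/7.64 = 207.401 (equivalently, work directly with expenditure since P cancels).
Midpoint %ΔQ = (1584.54 − 2758.80)/2171.67 = -0.54072; midpoint %ΔI = (22560 − 17300)/19930 = 0.26392.
η = -0.54072 / 0.26392 = -2.049.
η < 0 ⇒ inferior good.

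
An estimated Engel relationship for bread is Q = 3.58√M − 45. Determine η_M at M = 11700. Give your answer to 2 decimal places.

At M = 11700: Q = 342.236.
dQ/dM = 3.58/(2√M) = 0.0165486 at this income.
η = (dQ/dM)·(M/Q) = 0.0165486 × (11700/342.236) = 0.57.

0.57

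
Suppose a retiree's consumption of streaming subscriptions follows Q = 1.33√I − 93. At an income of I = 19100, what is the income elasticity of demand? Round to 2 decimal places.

1.01

At I = 19100: Q = 90.810.
dQ/dI = 1.33/(2√I) = 0.00481177 at this income.
η = (dQ/dI)·(I/Q) = 0.00481177 × (19100/90.810) = 1.01.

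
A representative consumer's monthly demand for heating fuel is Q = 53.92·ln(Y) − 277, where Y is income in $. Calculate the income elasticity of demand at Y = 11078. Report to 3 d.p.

At Y = 11078: Q = 225.142.
dQ/dY = 53.92/Y = 0.0048673 at this income.
η = (dQ/dY)·(Y/Q) = 0.0048673 × (11078/225.142) = 0.239.

0.239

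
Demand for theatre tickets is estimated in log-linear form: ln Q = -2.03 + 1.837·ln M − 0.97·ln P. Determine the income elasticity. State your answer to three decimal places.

1.837

In a log-linear demand, the coefficient on ln M is the income elasticity.
So η = 1.837.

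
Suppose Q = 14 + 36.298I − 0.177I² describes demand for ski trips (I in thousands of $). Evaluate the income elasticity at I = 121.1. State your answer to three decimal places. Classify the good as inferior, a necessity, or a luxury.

At I = 121.1: Q = 1813.9456.
dQ/dI = 36.298 − 0.354I = -6.57140.
η = (dQ/dI)·(I/Q) = -6.57140 × (121.1/1813.9456) = -0.439.
η < 0 ⇒ inferior good.

-0.439 (inferior good)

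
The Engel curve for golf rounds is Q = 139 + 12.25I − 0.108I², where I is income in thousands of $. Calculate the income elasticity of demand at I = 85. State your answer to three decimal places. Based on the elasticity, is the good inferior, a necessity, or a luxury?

-1.299 (inferior good)

At I = 85: Q = 399.9500.
dQ/dI = 12.25 − 0.216I = -6.11000.
η = (dQ/dI)·(I/Q) = -6.11000 × (85/399.9500) = -1.299.
η < 0 ⇒ inferior good.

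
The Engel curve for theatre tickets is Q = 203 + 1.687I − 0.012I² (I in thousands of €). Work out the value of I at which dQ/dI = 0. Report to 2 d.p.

dQ/dI = 1.687 − 0.024I.
The good is inferior where dQ/dI < 0. Setting dQ/dI = 0 gives I = 1.687 / 0.024 = 70.29.

70.29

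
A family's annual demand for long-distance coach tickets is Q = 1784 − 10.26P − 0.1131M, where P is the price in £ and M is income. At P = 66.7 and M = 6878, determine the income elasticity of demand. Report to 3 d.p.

At P = 66.7, M = 6878: Q = 321.756.
Holding P constant, ∂Q/∂M = −0.1131.
η_M = (∂Q/∂M)·(M/Q) = -0.1131 × (6878/321.756) = -2.418.

-2.418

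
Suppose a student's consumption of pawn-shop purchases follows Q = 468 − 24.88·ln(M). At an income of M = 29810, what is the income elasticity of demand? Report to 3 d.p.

At M = 29810: Q = 211.671.
dQ/dM = -24.88/M = -0.000834619 at this income.
η = (dQ/dM)·(M/Q) = -0.000834619 × (29810/211.671) = -0.118.

-0.118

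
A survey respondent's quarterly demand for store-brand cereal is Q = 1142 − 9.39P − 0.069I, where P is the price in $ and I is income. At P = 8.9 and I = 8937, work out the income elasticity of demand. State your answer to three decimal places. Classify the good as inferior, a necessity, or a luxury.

-1.396 (inferior good)

At P = 8.9, I = 8937: Q = 441.776.
Holding P constant, ∂Q/∂I = −0.069.
η_I = (∂Q/∂I)·(I/Q) = -0.069 × (8937/441.776) = -1.396.
Since η < 0, this is an inferior good.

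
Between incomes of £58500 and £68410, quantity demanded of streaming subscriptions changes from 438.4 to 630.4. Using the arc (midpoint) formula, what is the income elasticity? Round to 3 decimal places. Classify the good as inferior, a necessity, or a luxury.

ΔQ = 630.4 − 438.4 = 192; midpoint Q̄ = (438.4 + 630.4)/2 = 534.4.
ΔI = 68410 − 58500 = 9910; midpoint Ī = (58500 + 68410)/2 = 63455.
η = (ΔQ/Q̄) ÷ (ΔI/Ī) = (192/534.4) ÷ (9910/63455) = 2.301.
η > 1 ⇒ luxury.

2.301 (luxury)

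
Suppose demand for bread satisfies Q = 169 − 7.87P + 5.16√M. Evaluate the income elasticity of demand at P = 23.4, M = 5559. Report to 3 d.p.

At P = 23.4, M = 5559: Q = 369.565.
Holding P constant, ∂Q/∂M = 5.16/(2√M) = 0.0346036.
η_M = (∂Q/∂M)·(M/Q) = 0.0346036 × (5559/369.565) = 0.521.

0.521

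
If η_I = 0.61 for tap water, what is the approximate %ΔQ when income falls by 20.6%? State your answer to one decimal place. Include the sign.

-12.6%

%ΔQ ≈ η × %ΔI = 0.61 × (-20.6%) = -12.6%.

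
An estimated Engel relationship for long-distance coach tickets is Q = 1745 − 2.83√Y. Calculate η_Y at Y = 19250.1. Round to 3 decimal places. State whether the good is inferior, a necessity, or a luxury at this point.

-0.145 (inferior good)

At Y = 19250.1: Q = 1352.352.
dQ/dY = -2.83/(2√Y) = -0.0101986 at this income.
η = (dQ/dY)·(Y/Q) = -0.0101986 × (19250.1/1352.352) = -0.145.
Since η < 0, the good is an inferior good.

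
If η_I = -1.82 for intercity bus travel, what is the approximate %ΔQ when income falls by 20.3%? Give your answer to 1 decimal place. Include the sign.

%ΔQ ≈ η × %ΔI = -1.82 × (-20.3%) = 36.9%.

36.9%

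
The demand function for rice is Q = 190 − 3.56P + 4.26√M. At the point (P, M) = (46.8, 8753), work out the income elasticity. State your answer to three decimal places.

At P = 46.8, M = 8753: Q = 421.947.
Holding P constant, ∂Q/∂M = 4.26/(2√M) = 0.0227668.
η_M = (∂Q/∂M)·(M/Q) = 0.0227668 × (8753/421.947) = 0.472.

0.472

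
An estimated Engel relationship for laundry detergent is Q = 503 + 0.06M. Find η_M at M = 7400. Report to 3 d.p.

At M = 7400: Q = 947.000.
dQ/dM = 0.06.
η = (dQ/dM)·(M/Q) = 0.06 × (7400/947.000) = 0.469.

0.469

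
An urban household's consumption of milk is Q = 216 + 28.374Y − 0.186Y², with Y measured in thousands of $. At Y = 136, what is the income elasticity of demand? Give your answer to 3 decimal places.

At Y = 136: Q = 634.6080.
dQ/dY = 28.374 − 0.372Y = -22.21800.
η = (dQ/dY)·(Y/Q) = -22.21800 × (136/634.6080) = -4.761.

-4.761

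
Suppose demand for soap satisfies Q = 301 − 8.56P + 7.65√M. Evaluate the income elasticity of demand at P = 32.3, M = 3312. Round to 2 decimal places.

0.47

At P = 32.3, M = 3312: Q = 464.769.
Holding P constant, ∂Q/∂M = 7.65/(2√M) = 0.066464.
η_M = (∂Q/∂M)·(M/Q) = 0.066464 × (3312/464.769) = 0.47.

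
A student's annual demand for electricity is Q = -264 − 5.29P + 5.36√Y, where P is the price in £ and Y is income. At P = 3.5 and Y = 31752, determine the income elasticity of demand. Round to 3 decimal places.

0.710

At P = 3.5, Y = 31752: Q = 672.588.
Holding P constant, ∂Q/∂Y = 5.36/(2√Y) = 0.01504.
η_Y = (∂Q/∂Y)·(Y/Q) = 0.01504 × (31752/672.588) = 0.710.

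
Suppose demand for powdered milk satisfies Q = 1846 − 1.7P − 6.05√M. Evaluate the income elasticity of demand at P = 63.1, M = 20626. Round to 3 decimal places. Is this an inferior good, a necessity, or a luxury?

At P = 63.1, M = 20626: Q = 869.844.
Holding P constant, ∂Q/∂M = -6.05/(2√M) = -0.0210629.
η_M = (∂Q/∂M)·(M/Q) = -0.0210629 × (20626/869.844) = -0.499.
Since η < 0, this is an inferior good.

-0.499 (inferior good)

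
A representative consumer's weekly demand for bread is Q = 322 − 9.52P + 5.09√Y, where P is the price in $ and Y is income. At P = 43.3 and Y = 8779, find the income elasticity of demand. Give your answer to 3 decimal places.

0.617

At P = 43.3, Y = 8779: Q = 386.698.
Holding P constant, ∂Q/∂Y = 5.09/(2√Y) = 0.0271622.
η_Y = (∂Q/∂Y)·(Y/Q) = 0.0271622 × (8779/386.698) = 0.617.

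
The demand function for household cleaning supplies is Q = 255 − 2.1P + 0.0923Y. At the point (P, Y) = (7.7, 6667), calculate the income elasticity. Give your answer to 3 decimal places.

At P = 7.7, Y = 6667: Q = 854.194.
Holding P constant, ∂Q/∂Y = 0.0923.
η_Y = (∂Q/∂Y)·(Y/Q) = 0.0923 × (6667/854.194) = 0.720.

0.720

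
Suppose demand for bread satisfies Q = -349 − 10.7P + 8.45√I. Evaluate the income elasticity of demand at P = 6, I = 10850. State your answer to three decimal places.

At P = 6, I = 10850: Q = 466.980.
Holding P constant, ∂Q/∂I = 8.45/(2√I) = 0.0405613.
η_I = (∂Q/∂I)·(I/Q) = 0.0405613 × (10850/466.980) = 0.942.

0.942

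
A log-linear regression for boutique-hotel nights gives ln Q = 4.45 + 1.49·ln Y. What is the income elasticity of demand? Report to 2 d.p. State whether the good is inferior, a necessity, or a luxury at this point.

In a log-linear demand, the coefficient on ln Y is the income elasticity.
So η = 1.49.
η > 1 ⇒ luxury.

1.49 (luxury)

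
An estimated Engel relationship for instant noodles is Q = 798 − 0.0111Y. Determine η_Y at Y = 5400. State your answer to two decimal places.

-0.08

At Y = 5400: Q = 738.060.
dQ/dY = −0.0111.
η = (dQ/dY)·(Y/Q) = -0.0111 × (5400/738.060) = -0.08.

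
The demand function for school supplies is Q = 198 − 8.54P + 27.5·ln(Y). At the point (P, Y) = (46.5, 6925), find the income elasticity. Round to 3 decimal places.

0.624

At P = 46.5, Y = 6925: Q = 44.070.
Holding P constant, ∂Q/∂Y = 27.5/Y = 0.00397112.
η_Y = (∂Q/∂Y)·(Y/Q) = 0.00397112 × (6925/44.070) = 0.624.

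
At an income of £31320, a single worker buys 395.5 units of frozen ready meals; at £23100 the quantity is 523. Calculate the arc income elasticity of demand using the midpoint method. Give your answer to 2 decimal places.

-0.92

ΔQ = 523 − 395.5 = 127.5; midpoint Q̄ = (395.5 + 523)/2 = 459.25.
ΔI = 23100 − 31320 = -8220; midpoint Ī = (31320 + 23100)/2 = 27210.
η = (ΔQ/Q̄) ÷ (ΔI/Ī) = (127.5/459.25) ÷ (-8220/27210) = -0.92.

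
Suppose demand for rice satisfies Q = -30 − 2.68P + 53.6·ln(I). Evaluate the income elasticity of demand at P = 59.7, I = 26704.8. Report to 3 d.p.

0.150

At P = 59.7, I = 26704.8: Q = 356.327.
Holding P constant, ∂Q/∂I = 53.6/I = 0.00200713.
η_I = (∂Q/∂I)·(I/Q) = 0.00200713 × (26704.8/356.327) = 0.150.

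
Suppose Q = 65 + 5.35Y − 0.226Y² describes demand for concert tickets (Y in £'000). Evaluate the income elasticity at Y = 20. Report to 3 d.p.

At Y = 20: Q = 81.6000.
dQ/dY = 5.35 − 0.452Y = -3.69000.
η = (dQ/dY)·(Y/Q) = -3.69000 × (20/81.6000) = -0.904.

-0.904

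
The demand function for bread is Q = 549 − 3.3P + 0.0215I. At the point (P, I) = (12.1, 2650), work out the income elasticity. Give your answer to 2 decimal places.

At P = 12.1, I = 2650: Q = 566.045.
Holding P constant, ∂Q/∂I = 0.0215.
η_I = (∂Q/∂I)·(I/Q) = 0.0215 × (2650/566.045) = 0.10.

0.10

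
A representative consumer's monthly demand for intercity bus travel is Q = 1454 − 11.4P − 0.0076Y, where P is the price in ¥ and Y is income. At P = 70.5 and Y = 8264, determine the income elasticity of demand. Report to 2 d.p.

-0.11

At P = 70.5, Y = 8264: Q = 587.494.
Holding P constant, ∂Q/∂Y = −0.0076.
η_Y = (∂Q/∂Y)·(Y/Q) = -0.0076 × (8264/587.494) = -0.11.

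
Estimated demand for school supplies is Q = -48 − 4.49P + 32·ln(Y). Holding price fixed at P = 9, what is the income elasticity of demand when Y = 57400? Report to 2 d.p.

At P = 9, Y = 57400: Q = 262.240.
Holding P constant, ∂Q/∂Y = 32/Y = 0.000557491.
η_Y = (∂Q/∂Y)·(Y/Q) = 0.000557491 × (57400/262.240) = 0.12.

0.12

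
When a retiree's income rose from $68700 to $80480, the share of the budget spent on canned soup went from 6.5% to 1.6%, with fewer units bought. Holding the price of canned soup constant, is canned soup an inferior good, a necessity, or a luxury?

Quantity demanded falls as income rises, so η < 0.

inferior good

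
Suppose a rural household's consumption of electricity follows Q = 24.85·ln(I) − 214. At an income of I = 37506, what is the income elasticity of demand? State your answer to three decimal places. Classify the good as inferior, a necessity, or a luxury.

At I = 37506: Q = 47.727.
dQ/dI = 24.85/I = 0.000662561 at this income.
η = (dQ/dI)·(I/Q) = 0.000662561 × (37506/47.727) = 0.521.
Since 0 < η < 1, the good is a necessity.

0.521 (necessity)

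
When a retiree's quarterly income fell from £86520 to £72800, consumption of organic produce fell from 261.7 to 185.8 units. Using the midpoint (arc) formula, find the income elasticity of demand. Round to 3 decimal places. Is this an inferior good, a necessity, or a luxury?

1.970 (luxury)

ΔQ = 185.8 − 261.7 = -75.9; midpoint Q̄ = (261.7 + 185.8)/2 = 223.75.
ΔI = 72800 − 86520 = -13720; midpoint Ī = (86520 + 72800)/2 = 79660.
η = (ΔQ/Q̄) ÷ (ΔI/Ī) = (-75.9/223.75) ÷ (-13720/79660) = 1.970.
η > 1 ⇒ luxury.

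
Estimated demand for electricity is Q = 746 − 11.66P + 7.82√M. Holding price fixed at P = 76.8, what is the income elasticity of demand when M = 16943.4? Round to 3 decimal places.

At P = 76.8, M = 16943.4: Q = 868.417.
Holding P constant, ∂Q/∂M = 7.82/(2√M) = 0.0300384.
η_M = (∂Q/∂M)·(M/Q) = 0.0300384 × (16943.4/868.417) = 0.586.

0.586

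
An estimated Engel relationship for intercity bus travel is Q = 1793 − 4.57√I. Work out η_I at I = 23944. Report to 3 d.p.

At I = 23944: Q = 1085.845.
dQ/dI = -4.57/(2√I) = -0.0147668 at this income.
η = (dQ/dI)·(I/Q) = -0.0147668 × (23944/1085.845) = -0.326.

-0.326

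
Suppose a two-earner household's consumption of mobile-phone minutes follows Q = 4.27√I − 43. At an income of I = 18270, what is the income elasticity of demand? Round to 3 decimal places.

0.540

At I = 18270: Q = 534.161.
dQ/dI = 4.27/(2√I) = 0.0157953 at this income.
η = (dQ/dI)·(I/Q) = 0.0157953 × (18270/534.161) = 0.540.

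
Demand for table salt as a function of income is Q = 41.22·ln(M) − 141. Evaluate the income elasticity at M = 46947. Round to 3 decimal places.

0.136

At M = 46947: Q = 302.394.
dQ/dM = 41.22/M = 0.000878011 at this income.
η = (dQ/dM)·(M/Q) = 0.000878011 × (46947/302.394) = 0.136.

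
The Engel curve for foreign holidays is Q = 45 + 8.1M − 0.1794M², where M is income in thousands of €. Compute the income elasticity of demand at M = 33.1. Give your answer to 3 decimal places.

-1.072

At M = 33.1: Q = 116.5576.
dQ/dM = 8.1 − 0.3588M = -3.77628.
η = (dQ/dM)·(M/Q) = -3.77628 × (33.1/116.5576) = -1.072.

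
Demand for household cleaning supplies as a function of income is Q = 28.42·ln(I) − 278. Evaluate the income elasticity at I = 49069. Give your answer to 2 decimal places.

At I = 49069: Q = 28.964.
dQ/dI = 28.42/I = 0.000579184 at this income.
η = (dQ/dI)·(I/Q) = 0.000579184 × (49069/28.964) = 0.98.

0.98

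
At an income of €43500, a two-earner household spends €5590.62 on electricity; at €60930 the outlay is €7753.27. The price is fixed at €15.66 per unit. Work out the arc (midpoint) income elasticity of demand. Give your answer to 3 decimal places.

With a constant price, Q₁ = 5590.62/15.66 = 357.000 and Q₂ = 7753.27/15.66 = 495.100 (equivalently, work directly with expenditure since P cancels).
Midpoint %ΔQ = (7753.27 − 5590.62)/6671.95 = 0.32414; midpoint %ΔI = (60930 − 43500)/52215 = 0.33381.
η = 0.32414 / 0.33381 = 0.971.

0.971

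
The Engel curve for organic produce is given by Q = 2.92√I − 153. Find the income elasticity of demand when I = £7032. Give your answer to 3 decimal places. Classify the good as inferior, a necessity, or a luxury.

At I = 7032: Q = 91.863.
dQ/dI = 2.92/(2√I) = 0.0174106 at this income.
η = (dQ/dI)·(I/Q) = 0.0174106 × (7032/91.863) = 1.333.
Since η > 1, the good is a luxury.

1.333 (luxury)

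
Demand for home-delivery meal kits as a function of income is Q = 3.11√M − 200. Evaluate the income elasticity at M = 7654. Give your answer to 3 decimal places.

1.887

At M = 7654: Q = 72.085.
dQ/dM = 3.11/(2√M) = 0.017774 at this income.
η = (dQ/dM)·(M/Q) = 0.017774 × (7654/72.085) = 1.887.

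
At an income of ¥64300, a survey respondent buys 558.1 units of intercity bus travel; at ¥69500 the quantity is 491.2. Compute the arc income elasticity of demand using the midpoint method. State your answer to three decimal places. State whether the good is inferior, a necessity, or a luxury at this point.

ΔQ = 491.2 − 558.1 = -66.9; midpoint Q̄ = (558.1 + 491.2)/2 = 524.65.
ΔI = 69500 − 64300 = 5200; midpoint Ī = (64300 + 69500)/2 = 66900.
η = (ΔQ/Q̄) ÷ (ΔI/Ī) = (-66.9/524.65) ÷ (5200/66900) = -1.641.
η < 0 ⇒ inferior good.

-1.641 (inferior good)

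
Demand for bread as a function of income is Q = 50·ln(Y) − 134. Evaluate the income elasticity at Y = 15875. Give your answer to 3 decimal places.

0.143

At Y = 15875: Q = 349.625.
dQ/dY = 50/Y = 0.00314961 at this income.
η = (dQ/dY)·(Y/Q) = 0.00314961 × (15875/349.625) = 0.143.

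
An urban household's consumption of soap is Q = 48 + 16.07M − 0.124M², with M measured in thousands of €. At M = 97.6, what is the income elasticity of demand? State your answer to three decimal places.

At M = 97.6: Q = 435.2378.
dQ/dM = 16.07 − 0.248M = -8.13480.
η = (dQ/dM)·(M/Q) = -8.13480 × (97.6/435.2378) = -1.824.

-1.824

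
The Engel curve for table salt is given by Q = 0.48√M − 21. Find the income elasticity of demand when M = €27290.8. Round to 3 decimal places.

At M = 27290.8: Q = 58.296.
dQ/dM = 0.48/(2√M) = 0.00145279 at this income.
η = (dQ/dM)·(M/Q) = 0.00145279 × (27290.8/58.296) = 0.680.

0.680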